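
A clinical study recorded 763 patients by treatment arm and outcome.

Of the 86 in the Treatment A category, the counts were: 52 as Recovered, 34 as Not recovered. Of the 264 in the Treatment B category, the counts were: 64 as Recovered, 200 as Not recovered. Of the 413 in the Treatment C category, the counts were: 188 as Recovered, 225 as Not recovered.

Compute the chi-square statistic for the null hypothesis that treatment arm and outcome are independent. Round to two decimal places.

Row totals: 86, 264, 413. Column totals: 304, 459. Grand total N = 763.
Expected counts (row total × column total / N):
  Treatment A, Recovered: 86×304/763 = 34.265
  Treatment A, Not recovered: 86×459/763 = 51.735
  Treatment B, Recovered: 264×304/763 = 105.185
  Treatment B, Not recovered: 264×459/763 = 158.815
  Treatment C, Recovered: 413×304/763 = 164.550
  Treatment C, Not recovered: 413×459/763 = 248.450
Contributions (O − E)²/E:
  (52 − 34.265)²/34.265 = 9.1793
  (34 − 51.735)²/51.735 = 6.0796
  (64 − 105.185)²/105.185 = 16.1259
  (200 − 158.815)²/158.815 = 10.6804
  (188 − 164.550)²/164.550 = 3.3419
  (225 − 248.450)²/248.450 = 2.2133
χ² = 9.1793 + 6.0796 + 16.1259 + 10.6804 + 3.3419 + 2.2133 = 47.62

47.62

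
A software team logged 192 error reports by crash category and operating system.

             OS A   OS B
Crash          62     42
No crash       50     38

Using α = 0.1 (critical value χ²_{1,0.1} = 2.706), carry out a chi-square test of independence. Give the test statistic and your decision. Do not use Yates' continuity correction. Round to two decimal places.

Row totals: 104, 88. Column totals: 112, 80. Grand total N = 192.
Expected counts (row total × column total / N):
  Crash, OS A: 104×112/192 = 60.667
  Crash, OS B: 104×80/192 = 43.333
  No crash, OS A: 88×112/192 = 51.333
  No crash, OS B: 88×80/192 = 36.667
Contributions (O − E)²/E:
  (62 − 60.667)²/60.667 = 0.0293
  (42 − 43.333)²/43.333 = 0.0410
  (50 − 51.333)²/51.333 = 0.0346
  (38 − 36.667)²/36.667 = 0.0485
χ² = 0.0293 + 0.0410 + 0.0346 + 0.0485 = 0.15
df = (2−1)(2−1) = 1. Since 0.15 < 2.706, fail to reject the null hypothesis of independence at α = 0.1.

0.15; fail to reject H₀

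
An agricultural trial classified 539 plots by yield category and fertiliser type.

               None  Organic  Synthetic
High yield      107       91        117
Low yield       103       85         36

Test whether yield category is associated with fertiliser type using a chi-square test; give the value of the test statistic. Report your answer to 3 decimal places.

28.615

Row totals: 315, 224. Column totals: 210, 176, 153. Grand total N = 539.
Expected counts (row total × column total / N):
  High yield, None: 315×210/539 = 122.7273
  High yield, Organic: 315×176/539 = 102.8571
  High yield, Synthetic: 315×153/539 = 89.4156
  Low yield, None: 224×210/539 = 87.2727
  Low yield, Organic: 224×176/539 = 73.1429
  Low yield, Synthetic: 224×153/539 = 63.5844
Contributions (O − E)²/E:
  (107 − 122.7273)²/122.7273 = 2.0154
  (91 − 102.8571)²/102.8571 = 1.3669
  (117 − 89.4156)²/89.4156 = 8.5097
  (103 − 87.2727)²/87.2727 = 2.8342
  (85 − 73.1429)²/73.1429 = 1.9221
  (36 − 63.5844)²/63.5844 = 11.9668
χ² = 2.0154 + 1.3669 + 8.5097 + 2.8342 + 1.9221 + 11.9668 = 28.615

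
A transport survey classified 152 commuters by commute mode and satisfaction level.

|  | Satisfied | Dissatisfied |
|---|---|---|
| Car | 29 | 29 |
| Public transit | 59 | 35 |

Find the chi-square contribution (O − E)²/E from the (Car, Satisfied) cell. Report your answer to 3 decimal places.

Row total (Car) = 58; column total (Satisfied) = 88; N = 152.
Expected count E = 58 × 88 / 152 = 33.5789.
Contribution = (O − E)²/E = (29 − 33.5789)² / 33.5789 = 0.624.

0.624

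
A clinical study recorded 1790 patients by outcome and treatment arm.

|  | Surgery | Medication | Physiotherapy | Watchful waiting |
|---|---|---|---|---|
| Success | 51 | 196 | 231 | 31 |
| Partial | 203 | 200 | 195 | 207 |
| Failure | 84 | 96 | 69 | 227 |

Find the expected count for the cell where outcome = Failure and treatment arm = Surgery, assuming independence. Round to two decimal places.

Row total (Failure) = 476; column total (Surgery) = 338; grand total N = 1790.
Expected count = (row total × column total) / N = 476 × 338 / 1790 = 89.88.

89.88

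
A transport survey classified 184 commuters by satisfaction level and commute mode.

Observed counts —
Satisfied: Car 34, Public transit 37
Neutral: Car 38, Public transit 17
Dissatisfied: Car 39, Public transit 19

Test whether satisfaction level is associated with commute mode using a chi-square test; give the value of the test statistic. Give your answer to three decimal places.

Row totals: 71, 55, 58. Column totals: 111, 73. Grand total N = 184.
Expected counts (row total × column total / N):
  Satisfied, Car: 71×111/184 = 42.8315
  Satisfied, Public transit: 71×73/184 = 28.1685
  Neutral, Car: 55×111/184 = 33.1793
  Neutral, Public transit: 55×73/184 = 21.8207
  Dissatisfied, Car: 58×111/184 = 34.9891
  Dissatisfied, Public transit: 58×73/184 = 23.0109
Contributions (O − E)²/E:
  (34 − 42.8315)²/42.8315 = 1.8210
  (37 − 28.1685)²/28.1685 = 2.7689
  (38 − 33.1793)²/33.1793 = 0.7004
  (17 − 21.8207)²/21.8207 = 1.0650
  (39 − 34.9891)²/34.9891 = 0.4598
  (19 − 23.0109)²/23.0109 = 0.6991
χ² = 1.8210 + 2.7689 + 0.7004 + 1.0650 + 0.4598 + 0.6991 = 7.514

7.514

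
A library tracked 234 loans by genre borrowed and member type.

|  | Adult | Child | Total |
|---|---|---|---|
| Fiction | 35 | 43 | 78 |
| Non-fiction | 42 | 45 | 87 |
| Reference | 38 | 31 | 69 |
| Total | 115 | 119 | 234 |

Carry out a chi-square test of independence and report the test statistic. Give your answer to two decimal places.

Grand total N = 234.
Expected counts (row total × column total / N):
  Fiction, Adult: 78×115/234 = 38.333
  Fiction, Child: 78×119/234 = 39.667
  Non-fiction, Adult: 87×115/234 = 42.756
  Non-fiction, Child: 87×119/234 = 44.244
  Reference, Adult: 69×115/234 = 33.910
  Reference, Child: 69×119/234 = 35.090
Contributions (O − E)²/E:
  (35 − 38.333)²/38.333 = 0.2898
  (43 − 39.667)²/39.667 = 0.2801
  (42 − 42.756)²/42.756 = 0.0134
  (45 − 44.244)²/44.244 = 0.0129
  (38 − 33.910)²/33.910 = 0.4933
  (31 − 35.090)²/35.090 = 0.4767
χ² = 0.2898 + 0.2801 + 0.0134 + 0.0129 + 0.4933 + 0.4767 = 1.57

1.57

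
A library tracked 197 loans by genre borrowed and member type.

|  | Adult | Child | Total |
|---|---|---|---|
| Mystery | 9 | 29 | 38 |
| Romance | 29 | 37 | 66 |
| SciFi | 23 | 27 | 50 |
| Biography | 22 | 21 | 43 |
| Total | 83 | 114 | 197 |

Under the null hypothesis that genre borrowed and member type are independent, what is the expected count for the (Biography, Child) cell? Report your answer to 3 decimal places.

Row total (Biography) = 43; column total (Child) = 114; grand total N = 197.
Expected count = (row total × column total) / N = 43 × 114 / 197 = 24.883.

24.883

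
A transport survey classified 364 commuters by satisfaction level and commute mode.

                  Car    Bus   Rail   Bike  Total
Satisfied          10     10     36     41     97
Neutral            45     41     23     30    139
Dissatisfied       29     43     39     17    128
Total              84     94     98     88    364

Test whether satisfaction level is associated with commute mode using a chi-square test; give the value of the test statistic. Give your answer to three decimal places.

Grand total N = 364.
Expected counts (row total × column total / N):
  Satisfied, Car: 97×84/364 = 22.3846
  Satisfied, Bus: 97×94/364 = 25.0495
  Satisfied, Rail: 97×98/364 = 26.1154
  Satisfied, Bike: 97×88/364 = 23.4505
  Neutral, Car: 139×84/364 = 32.0769
  Neutral, Bus: 139×94/364 = 35.8956
  Neutral, Rail: 139×98/364 = 37.4231
  Neutral, Bike: 139×88/364 = 33.6044
  Dissatisfied, Car: 128×84/364 = 29.5385
  Dissatisfied, Bus: 128×94/364 = 33.0549
  Dissatisfied, Rail: 128×98/364 = 34.4615
  Dissatisfied, Bike: 128×88/364 = 30.9451
Contributions (O − E)²/E:
  (10 − 22.3846)²/22.3846 = 6.8520
  (10 − 25.0495)²/25.0495 = 9.0416
  (36 − 26.1154)²/26.1154 = 3.7413
  (41 − 23.4505)²/23.4505 = 13.1334
  (45 − 32.0769)²/32.0769 = 5.2064
  (41 − 35.8956)²/35.8956 = 0.7259
  (23 − 37.4231)²/37.4231 = 5.5588
  (30 − 33.6044)²/33.6044 = 0.3866
  (29 − 29.5385)²/29.5385 = 0.0098
  (43 − 33.0549)²/33.0549 = 2.9921
  (39 − 34.4615)²/34.4615 = 0.5977
  (17 − 30.9451)²/30.9451 = 6.2842
χ² = 6.8520 + 9.0416 + 3.7413 + 13.1334 + 5.2064 + 0.7259 + 5.5588 + 0.3866 + 0.0098 + 2.9921 + 0.5977 + 6.2842 = 54.530

54.530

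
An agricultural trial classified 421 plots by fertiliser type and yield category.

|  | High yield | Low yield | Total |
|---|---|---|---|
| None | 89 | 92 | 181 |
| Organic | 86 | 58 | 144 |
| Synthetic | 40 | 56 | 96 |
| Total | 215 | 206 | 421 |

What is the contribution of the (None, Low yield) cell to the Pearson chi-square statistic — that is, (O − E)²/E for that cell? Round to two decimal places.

0.13

Row total (None) = 181; column total (Low yield) = 206; N = 421.
Expected count E = 181 × 206 / 421 = 88.565.
Contribution = (O − E)²/E = (92 − 88.565)² / 88.565 = 0.13.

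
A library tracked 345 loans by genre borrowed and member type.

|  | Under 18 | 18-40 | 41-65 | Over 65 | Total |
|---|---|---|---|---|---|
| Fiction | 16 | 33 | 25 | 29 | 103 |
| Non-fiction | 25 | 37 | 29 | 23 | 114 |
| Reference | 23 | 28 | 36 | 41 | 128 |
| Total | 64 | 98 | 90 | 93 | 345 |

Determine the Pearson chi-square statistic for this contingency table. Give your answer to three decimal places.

Grand total N = 345.
Expected counts (row total × column total / N):
  Fiction, Under 18: 103×64/345 = 19.1072
  Fiction, 18-40: 103×98/345 = 29.2580
  Fiction, 41-65: 103×90/345 = 26.8696
  Fiction, Over 65: 103×93/345 = 27.7652
  Non-fiction, Under 18: 114×64/345 = 21.1478
  Non-fiction, 18-40: 114×98/345 = 32.3826
  Non-fiction, 41-65: 114×90/345 = 29.7391
  Non-fiction, Over 65: 114×93/345 = 30.7304
  Reference, Under 18: 128×64/345 = 23.7449
  Reference, 18-40: 128×98/345 = 36.3594
  Reference, 41-65: 128×90/345 = 33.3913
  Reference, Over 65: 128×93/345 = 34.5043
Contributions (O − E)²/E:
  (16 − 19.1072)²/19.1072 = 0.5053
  (33 − 29.2580)²/29.2580 = 0.4786
  (25 − 26.8696)²/26.8696 = 0.1301
  (29 − 27.7652)²/27.7652 = 0.0549
  (25 − 21.1478)²/21.1478 = 0.7017
  (37 − 32.3826)²/32.3826 = 0.6584
  (29 − 29.7391)²/29.7391 = 0.0184
  (23 − 30.7304)²/30.7304 = 1.9446
  (23 − 23.7449)²/23.7449 = 0.0234
  (28 − 36.3594)²/36.3594 = 1.9219
  (36 − 33.3913)²/33.3913 = 0.2038
  (41 − 34.5043)²/34.5043 = 1.2229
χ² = 0.5053 + 0.4786 + 0.1301 + 0.0549 + 0.7017 + 0.6584 + 0.0184 + 1.9446 + 0.0234 + 1.9219 + 0.2038 + 1.2229 = 7.864

7.864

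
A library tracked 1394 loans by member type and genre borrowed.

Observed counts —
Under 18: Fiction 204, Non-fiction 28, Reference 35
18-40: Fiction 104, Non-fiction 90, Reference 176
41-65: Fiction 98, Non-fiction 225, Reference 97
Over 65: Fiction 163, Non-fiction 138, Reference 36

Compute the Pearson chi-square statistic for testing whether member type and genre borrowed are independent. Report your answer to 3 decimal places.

Row totals: 267, 370, 420, 337. Column totals: 569, 481, 344. Grand total N = 1394.
Expected counts (row total × column total / N):
  Under 18, Fiction: 267×569/1394 = 108.9835
  Under 18, Non-fiction: 267×481/1394 = 92.1284
  Under 18, Reference: 267×344/1394 = 65.8881
  18-40, Fiction: 370×569/1394 = 151.0258
  18-40, Non-fiction: 370×481/1394 = 127.6686
  18-40, Reference: 370×344/1394 = 91.3056
  41-65, Fiction: 420×569/1394 = 171.4347
  41-65, Non-fiction: 420×481/1394 = 144.9211
  41-65, Reference: 420×344/1394 = 103.6442
  Over 65, Fiction: 337×569/1394 = 137.5560
  Over 65, Non-fiction: 337×481/1394 = 116.2819
  Over 65, Reference: 337×344/1394 = 83.1621
Contributions (O − E)²/E:
  (204 − 108.9835)²/108.9835 = 82.8395
  (28 − 92.1284)²/92.1284 = 44.6383
  (35 − 65.8881)²/65.8881 = 14.4802
  (104 − 151.0258)²/151.0258 = 14.6427
  (90 − 127.6686)²/127.6686 = 11.1141
  (176 − 91.3056)²/91.3056 = 78.5619
  (98 − 171.4347)²/171.4347 = 31.4560
  (225 − 144.9211)²/144.9211 = 44.2491
  (97 − 103.6442)²/103.6442 = 0.4259
  (163 − 137.5560)²/137.5560 = 4.7064
  (138 − 116.2819)²/116.2819 = 4.0563
  (36 − 83.1621)²/83.1621 = 26.7461
χ² = 82.8395 + 44.6383 + 14.4802 + 14.6427 + 11.1141 + 78.5619 + 31.4560 + 44.2491 + 0.4259 + 4.7064 + 4.0563 + 26.7461 = 357.917

357.917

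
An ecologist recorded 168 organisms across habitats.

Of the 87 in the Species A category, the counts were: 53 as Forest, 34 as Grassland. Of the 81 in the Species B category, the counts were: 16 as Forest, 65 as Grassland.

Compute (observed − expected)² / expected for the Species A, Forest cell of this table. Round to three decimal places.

Row total (Species A) = 87; column total (Forest) = 69; N = 168.
Expected count E = 87 × 69 / 168 = 35.7321.
Contribution = (O − E)²/E = (53 − 35.7321)² / 35.7321 = 8.345.

8.345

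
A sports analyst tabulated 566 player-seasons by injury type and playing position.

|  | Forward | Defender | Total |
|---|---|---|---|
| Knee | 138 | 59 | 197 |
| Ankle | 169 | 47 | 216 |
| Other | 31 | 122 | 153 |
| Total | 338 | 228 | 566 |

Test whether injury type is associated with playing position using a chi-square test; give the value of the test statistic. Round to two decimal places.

138.57

Grand total N = 566.
Expected counts (row total × column total / N):
  Knee, Forward: 197×338/566 = 117.643
  Knee, Defender: 197×228/566 = 79.357
  Ankle, Forward: 216×338/566 = 128.989
  Ankle, Defender: 216×228/566 = 87.011
  Other, Forward: 153×338/566 = 91.367
  Other, Defender: 153×228/566 = 61.633
Contributions (O − E)²/E:
  (138 − 117.643)²/117.643 = 3.5226
  (59 − 79.357)²/79.357 = 5.2221
  (169 − 128.989)²/128.989 = 12.4110
  (47 − 87.011)²/87.011 = 18.3986
  (31 − 91.367)²/91.367 = 39.8850
  (122 − 61.633)²/61.633 = 59.1270
χ² = 3.5226 + 5.2221 + 12.4110 + 18.3986 + 39.8850 + 59.1270 = 138.57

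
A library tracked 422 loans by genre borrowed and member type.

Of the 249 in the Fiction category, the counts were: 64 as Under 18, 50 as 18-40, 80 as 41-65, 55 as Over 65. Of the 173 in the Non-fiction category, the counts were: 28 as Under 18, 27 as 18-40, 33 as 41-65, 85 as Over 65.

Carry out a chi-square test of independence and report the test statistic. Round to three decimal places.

34.362

Row totals: 249, 173. Column totals: 92, 77, 113, 140. Grand total N = 422.
Expected counts (row total × column total / N):
  Fiction, Under 18: 249×92/422 = 54.2844
  Fiction, 18-40: 249×77/422 = 45.4336
  Fiction, 41-65: 249×113/422 = 66.6754
  Fiction, Over 65: 249×140/422 = 82.6066
  Non-fiction, Under 18: 173×92/422 = 37.7156
  Non-fiction, 18-40: 173×77/422 = 31.5664
  Non-fiction, 41-65: 173×113/422 = 46.3246
  Non-fiction, Over 65: 173×140/422 = 57.3934
Contributions (O − E)²/E:
  (64 − 54.2844)²/54.2844 = 1.7389
  (50 − 45.4336)²/45.4336 = 0.4590
  (80 − 66.6754)²/66.6754 = 2.6628
  (55 − 82.6066)²/82.6066 = 9.2260
  (28 − 37.7156)²/37.7156 = 2.5028
  (27 − 31.5664)²/31.5664 = 0.6606
  (33 − 46.3246)²/46.3246 = 3.8326
  (85 − 57.3934)²/57.3934 = 13.2790
χ² = 1.7389 + 0.4590 + 2.6628 + 9.2260 + 2.5028 + 0.6606 + 3.8326 + 13.2790 = 34.362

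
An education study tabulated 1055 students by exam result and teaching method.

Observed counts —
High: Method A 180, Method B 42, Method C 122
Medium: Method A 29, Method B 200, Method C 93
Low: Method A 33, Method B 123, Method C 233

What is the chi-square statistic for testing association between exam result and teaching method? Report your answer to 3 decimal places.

Row totals: 344, 322, 389. Column totals: 242, 365, 448. Grand total N = 1055.
Expected counts (row total × column total / N):
  High, Method A: 344×242/1055 = 78.90806
  High, Method B: 344×365/1055 = 119.01422
  High, Method C: 344×448/1055 = 146.07773
  Medium, Method A: 322×242/1055 = 73.86161
  Medium, Method B: 322×365/1055 = 111.40284
  Medium, Method C: 322×448/1055 = 136.73555
  Low, Method A: 389×242/1055 = 89.23033
  Low, Method B: 389×365/1055 = 134.58294
  Low, Method C: 389×448/1055 = 165.18673
Contributions (O − E)²/E:
  (180 − 78.90806)²/78.90806 = 129.5125
  (42 − 119.01422)²/119.01422 = 49.8360
  (122 − 146.07773)²/146.07773 = 3.9687
  (29 − 73.86161)²/73.86161 = 27.2478
  (200 − 111.40284)²/111.40284 = 70.4601
  (93 − 136.73555)²/136.73555 = 13.9890
  (33 − 89.23033)²/89.23033 = 35.4347
  (123 − 134.58294)²/134.58294 = 0.9969
  (233 − 165.18673)²/165.18673 = 27.8390
χ² = 129.5125 + 49.8360 + 3.9687 + 27.2478 + 70.4601 + 13.9890 + 35.4347 + 0.9969 + 27.8390 = 359.285

359.285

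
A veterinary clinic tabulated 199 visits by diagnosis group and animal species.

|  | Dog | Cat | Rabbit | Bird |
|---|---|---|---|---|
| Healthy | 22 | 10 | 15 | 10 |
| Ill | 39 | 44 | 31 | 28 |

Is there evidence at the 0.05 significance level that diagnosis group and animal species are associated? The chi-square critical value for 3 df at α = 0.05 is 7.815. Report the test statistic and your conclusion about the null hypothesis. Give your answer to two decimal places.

Row totals: 57, 142. Column totals: 61, 54, 46, 38. Grand total N = 199.
Expected counts (row total × column total / N):
  Healthy, Dog: 57×61/199 = 17.472
  Healthy, Cat: 57×54/199 = 15.467
  Healthy, Rabbit: 57×46/199 = 13.176
  Healthy, Bird: 57×38/199 = 10.884
  Ill, Dog: 142×61/199 = 43.528
  Ill, Cat: 142×54/199 = 38.533
  Ill, Rabbit: 142×46/199 = 32.824
  Ill, Bird: 142×38/199 = 27.116
Contributions (O − E)²/E:
  (22 − 17.472)²/17.472 = 1.1735
  (10 − 15.467)²/15.467 = 1.9324
  (15 − 13.176)²/13.176 = 0.2525
  (10 − 10.884)²/10.884 = 0.0718
  (39 − 43.528)²/43.528 = 0.4710
  (44 − 38.533)²/38.533 = 0.7756
  (31 − 32.824)²/32.824 = 0.1014
  (28 − 27.116)²/27.116 = 0.0288
χ² = 1.1735 + 1.9324 + 0.2525 + 0.0718 + 0.4710 + 0.7756 + 0.1014 + 0.0288 = 4.81
df = (2−1)(4−1) = 3. Since 4.81 < 7.815, fail to reject the null hypothesis of independence at α = 0.05.

4.81; fail to reject H₀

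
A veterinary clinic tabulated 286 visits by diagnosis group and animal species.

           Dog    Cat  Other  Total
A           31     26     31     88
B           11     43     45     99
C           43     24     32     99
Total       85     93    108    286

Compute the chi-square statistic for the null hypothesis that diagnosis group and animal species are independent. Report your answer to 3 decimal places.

27.127

Grand total N = 286.
Expected counts (row total × column total / N):
  A, Dog: 88×85/286 = 26.15385
  A, Cat: 88×93/286 = 28.61538
  A, Other: 88×108/286 = 33.23077
  B, Dog: 99×85/286 = 29.42308
  B, Cat: 99×93/286 = 32.19231
  B, Other: 99×108/286 = 37.38462
  C, Dog: 99×85/286 = 29.42308
  C, Cat: 99×93/286 = 32.19231
  C, Other: 99×108/286 = 37.38462
Contributions (O − E)²/E:
  (31 − 26.15385)²/26.15385 = 0.8980
  (26 − 28.61538)²/28.61538 = 0.2390
  (31 − 33.23077)²/33.23077 = 0.1498
  (11 − 29.42308)²/29.42308 = 11.5355
  (43 − 32.19231)²/32.19231 = 3.6284
  (45 − 37.38462)²/37.38462 = 1.5513
  (43 − 29.42308)²/29.42308 = 6.2649
  (24 − 32.19231)²/32.19231 = 2.0848
  (32 − 37.38462)²/37.38462 = 0.7756
χ² = 0.8980 + 0.2390 + 0.1498 + 11.5355 + 3.6284 + 1.5513 + 6.2649 + 2.0848 + 0.7756 = 27.127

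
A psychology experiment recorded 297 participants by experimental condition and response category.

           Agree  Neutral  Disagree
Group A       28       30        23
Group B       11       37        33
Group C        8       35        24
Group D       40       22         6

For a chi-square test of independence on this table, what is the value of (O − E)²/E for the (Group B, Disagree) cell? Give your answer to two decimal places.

Row total (Group B) = 81; column total (Disagree) = 86; N = 297.
Expected count E = 81 × 86 / 297 = 23.455.
Contribution = (O − E)²/E = (33 − 23.455)² / 23.455 = 3.88.

3.88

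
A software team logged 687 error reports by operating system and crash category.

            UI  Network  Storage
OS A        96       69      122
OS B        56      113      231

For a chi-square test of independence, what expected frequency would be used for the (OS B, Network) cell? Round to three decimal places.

105.968

Row total (OS B) = 400; column total (Network) = 182; grand total N = 687.
Expected count = (row total × column total) / N = 400 × 182 / 687 = 105.968.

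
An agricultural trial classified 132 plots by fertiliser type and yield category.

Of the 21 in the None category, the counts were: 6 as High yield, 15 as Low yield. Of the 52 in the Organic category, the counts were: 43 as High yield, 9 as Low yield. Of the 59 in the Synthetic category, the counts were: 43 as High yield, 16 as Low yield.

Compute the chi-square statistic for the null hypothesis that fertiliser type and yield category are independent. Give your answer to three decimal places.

21.258

Row totals: 21, 52, 59. Column totals: 92, 40. Grand total N = 132.
Expected counts (row total × column total / N):
  None, High yield: 21×92/132 = 14.6364
  None, Low yield: 21×40/132 = 6.3636
  Organic, High yield: 52×92/132 = 36.2424
  Organic, Low yield: 52×40/132 = 15.7576
  Synthetic, High yield: 59×92/132 = 41.1212
  Synthetic, Low yield: 59×40/132 = 17.8788
Contributions (O − E)²/E:
  (6 − 14.6364)²/14.6364 = 5.0960
  (15 − 6.3636)²/6.3636 = 11.7209
  (43 − 36.2424)²/36.2424 = 1.2600
  (9 − 15.7576)²/15.7576 = 2.8980
  (43 − 41.1212)²/41.1212 = 0.0858
  (16 − 17.8788)²/17.8788 = 0.1974
χ² = 5.0960 + 11.7209 + 1.2600 + 2.8980 + 0.0858 + 0.1974 = 21.258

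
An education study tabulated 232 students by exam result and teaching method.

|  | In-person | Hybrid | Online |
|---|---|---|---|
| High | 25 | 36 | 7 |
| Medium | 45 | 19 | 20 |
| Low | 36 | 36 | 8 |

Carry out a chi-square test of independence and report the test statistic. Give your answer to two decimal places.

Row totals: 68, 84, 80. Column totals: 106, 91, 35. Grand total N = 232.
Expected counts (row total × column total / N):
  High, In-person: 68×106/232 = 31.069
  High, Hybrid: 68×91/232 = 26.672
  High, Online: 68×35/232 = 10.259
  Medium, In-person: 84×106/232 = 38.379
  Medium, Hybrid: 84×91/232 = 32.948
  Medium, Online: 84×35/232 = 12.672
  Low, In-person: 80×106/232 = 36.552
  Low, Hybrid: 80×91/232 = 31.379
  Low, Online: 80×35/232 = 12.069
Contributions (O − E)²/E:
  (25 − 31.069)²/31.069 = 1.1855
  (36 − 26.672)²/26.672 = 3.2623
  (7 − 10.259)²/10.259 = 1.0353
  (45 − 38.379)²/38.379 = 1.1422
  (19 − 32.948)²/32.948 = 5.9047
  (20 − 12.672)²/12.672 = 4.2377
  (36 − 36.552)²/36.552 = 0.0083
  (36 − 31.379)²/31.379 = 0.6805
  (8 − 12.069)²/12.069 = 1.3718
χ² = 1.1855 + 3.2623 + 1.0353 + 1.1422 + 5.9047 + 4.2377 + 0.0083 + 0.6805 + 1.3718 = 18.83

18.83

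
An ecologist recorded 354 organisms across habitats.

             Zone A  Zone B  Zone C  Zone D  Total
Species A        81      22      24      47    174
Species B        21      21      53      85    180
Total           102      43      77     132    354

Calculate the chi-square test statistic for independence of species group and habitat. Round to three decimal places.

Grand total N = 354.
Expected counts (row total × column total / N):
  Species A, Zone A: 174×102/354 = 50.1356
  Species A, Zone B: 174×43/354 = 21.1356
  Species A, Zone C: 174×77/354 = 37.8475
  Species A, Zone D: 174×132/354 = 64.8814
  Species B, Zone A: 180×102/354 = 51.8644
  Species B, Zone B: 180×43/354 = 21.8644
  Species B, Zone C: 180×77/354 = 39.1525
  Species B, Zone D: 180×132/354 = 67.1186
Contributions (O − E)²/E:
  (81 − 50.1356)²/50.1356 = 19.0007
  (22 − 21.1356)²/21.1356 = 0.0354
  (24 − 37.8475)²/37.8475 = 5.0665
  (47 − 64.8814)²/64.8814 = 4.9281
  (21 − 51.8644)²/51.8644 = 18.3673
  (21 − 21.8644)²/21.8644 = 0.0342
  (53 − 39.1525)²/39.1525 = 4.8976
  (85 − 67.1186)²/67.1186 = 4.7639
χ² = 19.0007 + 0.0354 + 5.0665 + 4.9281 + 18.3673 + 0.0342 + 4.8976 + 4.7639 = 57.094

57.094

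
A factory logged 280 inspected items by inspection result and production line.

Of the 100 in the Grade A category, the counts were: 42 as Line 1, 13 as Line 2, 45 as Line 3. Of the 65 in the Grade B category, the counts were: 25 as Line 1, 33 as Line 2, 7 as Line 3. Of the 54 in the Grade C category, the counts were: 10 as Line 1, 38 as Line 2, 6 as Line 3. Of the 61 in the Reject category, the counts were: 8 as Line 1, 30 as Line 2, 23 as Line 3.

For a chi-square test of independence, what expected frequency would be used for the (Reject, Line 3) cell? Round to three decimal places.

17.646

Row total (Reject) = 61; column total (Line 3) = 81; grand total N = 280.
Expected count = (row total × column total) / N = 61 × 81 / 280 = 17.646.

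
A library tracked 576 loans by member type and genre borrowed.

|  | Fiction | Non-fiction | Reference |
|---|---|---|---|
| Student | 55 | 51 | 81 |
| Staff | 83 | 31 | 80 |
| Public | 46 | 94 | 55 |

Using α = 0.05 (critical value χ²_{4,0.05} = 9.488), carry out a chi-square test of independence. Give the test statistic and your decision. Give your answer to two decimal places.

Row totals: 187, 194, 195. Column totals: 184, 176, 216. Grand total N = 576.
Expected counts (row total × column total / N):
  Student, Fiction: 187×184/576 = 59.7361
  Student, Non-fiction: 187×176/576 = 57.1389
  Student, Reference: 187×216/576 = 70.1250
  Staff, Fiction: 194×184/576 = 61.9722
  Staff, Non-fiction: 194×176/576 = 59.2778
  Staff, Reference: 194×216/576 = 72.7500
  Public, Fiction: 195×184/576 = 62.2917
  Public, Non-fiction: 195×176/576 = 59.5833
  Public, Reference: 195×216/576 = 73.1250
Contributions (O − E)²/E:
  (55 − 59.7361)²/59.7361 = 0.3755
  (51 − 57.1389)²/57.1389 = 0.6596
  (81 − 70.1250)²/70.1250 = 1.6865
  (83 − 61.9722)²/61.9722 = 7.1349
  (31 − 59.2778)²/59.2778 = 13.4896
  (80 − 72.7500)²/72.7500 = 0.7225
  (46 − 62.2917)²/62.2917 = 4.2609
  (94 − 59.5833)²/59.5833 = 19.8799
  (55 − 73.1250)²/73.1250 = 4.4925
χ² = 0.3755 + 0.6596 + 1.6865 + 7.1349 + 13.4896 + 0.7225 + 4.2609 + 19.8799 + 4.4925 = 52.70
df = (3−1)(3−1) = 4. Since 52.70 > 9.488, reject the null hypothesis of independence at α = 0.05.

52.70; reject H₀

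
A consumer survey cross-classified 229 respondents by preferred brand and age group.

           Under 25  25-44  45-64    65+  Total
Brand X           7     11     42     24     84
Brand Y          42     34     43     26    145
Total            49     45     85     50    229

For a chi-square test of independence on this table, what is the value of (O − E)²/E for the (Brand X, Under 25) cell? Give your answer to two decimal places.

Row total (Brand X) = 84; column total (Under 25) = 49; N = 229.
Expected count E = 84 × 49 / 229 = 17.974.
Contribution = (O − E)²/E = (7 − 17.974)² / 17.974 = 6.70.

6.70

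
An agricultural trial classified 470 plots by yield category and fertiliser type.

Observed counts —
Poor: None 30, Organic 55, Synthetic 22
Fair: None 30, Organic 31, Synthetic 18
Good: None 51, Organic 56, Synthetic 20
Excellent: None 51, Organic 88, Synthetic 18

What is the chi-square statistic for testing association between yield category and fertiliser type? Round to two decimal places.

12.20

Row totals: 107, 79, 127, 157. Column totals: 162, 230, 78. Grand total N = 470.
Expected counts (row total × column total / N):
  Poor, None: 107×162/470 = 36.8809
  Poor, Organic: 107×230/470 = 52.3617
  Poor, Synthetic: 107×78/470 = 17.7574
  Fair, None: 79×162/470 = 27.2298
  Fair, Organic: 79×230/470 = 38.6596
  Fair, Synthetic: 79×78/470 = 13.1106
  Good, None: 127×162/470 = 43.7745
  Good, Organic: 127×230/470 = 62.1489
  Good, Synthetic: 127×78/470 = 21.0766
  Excellent, None: 157×162/470 = 54.1149
  Excellent, Organic: 157×230/470 = 76.8298
  Excellent, Synthetic: 157×78/470 = 26.0553
Contributions (O − E)²/E:
  (30 − 36.8809)²/36.8809 = 1.2838
  (55 − 52.3617)²/52.3617 = 0.1329
  (22 − 17.7574)²/17.7574 = 1.0136
  (30 − 27.2298)²/27.2298 = 0.2818
  (31 − 38.6596)²/38.6596 = 1.5176
  (18 − 13.1106)²/13.1106 = 1.8234
  (51 − 43.7745)²/43.7745 = 1.1927
  (56 − 62.1489)²/62.1489 = 0.6084
  (20 − 21.0766)²/21.0766 = 0.0550
  (51 − 54.1149)²/54.1149 = 0.1793
  (88 − 76.8298)²/76.8298 = 1.6240
  (18 − 26.0553)²/26.0553 = 2.4904
χ² = 1.2838 + 0.1329 + 1.0136 + 0.2818 + 1.5176 + 1.8234 + 1.1927 + 0.6084 + 0.0550 + 0.1793 + 1.6240 + 2.4904 = 12.20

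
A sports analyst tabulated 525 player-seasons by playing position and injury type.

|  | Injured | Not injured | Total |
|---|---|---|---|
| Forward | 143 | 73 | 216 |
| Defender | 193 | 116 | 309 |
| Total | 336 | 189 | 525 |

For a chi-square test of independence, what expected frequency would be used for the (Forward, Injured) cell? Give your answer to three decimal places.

Row total (Forward) = 216; column total (Injured) = 336; grand total N = 525.
Expected count = (row total × column total) / N = 216 × 336 / 525 = 138.240.

138.240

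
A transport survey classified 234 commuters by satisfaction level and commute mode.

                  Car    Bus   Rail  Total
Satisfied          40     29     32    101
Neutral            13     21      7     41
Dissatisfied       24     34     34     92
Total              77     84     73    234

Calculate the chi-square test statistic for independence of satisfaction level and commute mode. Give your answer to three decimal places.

10.465

Grand total N = 234.
Expected counts (row total × column total / N):
  Satisfied, Car: 101×77/234 = 33.2350
  Satisfied, Bus: 101×84/234 = 36.2564
  Satisfied, Rail: 101×73/234 = 31.5085
  Neutral, Car: 41×77/234 = 13.4915
  Neutral, Bus: 41×84/234 = 14.7179
  Neutral, Rail: 41×73/234 = 12.7906
  Dissatisfied, Car: 92×77/234 = 30.2735
  Dissatisfied, Bus: 92×84/234 = 33.0256
  Dissatisfied, Rail: 92×73/234 = 28.7009
Contributions (O − E)²/E:
  (40 − 33.2350)²/33.2350 = 1.3770
  (29 − 36.2564)²/36.2564 = 1.4523
  (32 − 31.5085)²/31.5085 = 0.0077
  (13 − 13.4915)²/13.4915 = 0.0179
  (21 − 14.7179)²/14.7179 = 2.6814
  (7 − 12.7906)²/12.7906 = 2.6215
  (24 − 30.2735)²/30.2735 = 1.3000
  (34 − 33.0256)²/33.0256 = 0.0287
  (34 − 28.7009)²/28.7009 = 0.9784
χ² = 1.3770 + 1.4523 + 0.0077 + 0.0179 + 2.6814 + 2.6215 + 1.3000 + 0.0287 + 0.9784 = 10.465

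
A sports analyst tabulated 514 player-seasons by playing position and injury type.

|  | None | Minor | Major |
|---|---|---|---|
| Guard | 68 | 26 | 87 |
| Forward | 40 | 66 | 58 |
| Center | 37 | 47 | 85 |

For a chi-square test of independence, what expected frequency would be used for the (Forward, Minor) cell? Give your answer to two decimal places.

44.35

Row total (Forward) = 164; column total (Minor) = 139; grand total N = 514.
Expected count = (row total × column total) / N = 164 × 139 / 514 = 44.35.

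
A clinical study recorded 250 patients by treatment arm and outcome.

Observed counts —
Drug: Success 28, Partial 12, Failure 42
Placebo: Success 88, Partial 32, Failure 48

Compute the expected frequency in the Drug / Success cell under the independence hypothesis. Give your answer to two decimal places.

38.05

Row total (Drug) = 82; column total (Success) = 116; grand total N = 250.
Expected count = (row total × column total) / N = 82 × 116 / 250 = 38.05.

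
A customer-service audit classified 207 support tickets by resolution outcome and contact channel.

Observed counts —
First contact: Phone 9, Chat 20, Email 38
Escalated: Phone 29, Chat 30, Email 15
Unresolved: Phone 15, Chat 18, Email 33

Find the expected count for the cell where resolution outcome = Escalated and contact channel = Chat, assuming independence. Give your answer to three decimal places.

Row total (Escalated) = 74; column total (Chat) = 68; grand total N = 207.
Expected count = (row total × column total) / N = 74 × 68 / 207 = 24.309.

24.309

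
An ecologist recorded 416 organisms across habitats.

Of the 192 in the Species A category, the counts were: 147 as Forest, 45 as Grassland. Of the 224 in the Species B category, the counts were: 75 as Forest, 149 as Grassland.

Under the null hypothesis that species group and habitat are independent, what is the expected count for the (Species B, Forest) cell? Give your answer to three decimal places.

119.538

Row total (Species B) = 224; column total (Forest) = 222; grand total N = 416.
Expected count = (row total × column total) / N = 224 × 222 / 416 = 119.538.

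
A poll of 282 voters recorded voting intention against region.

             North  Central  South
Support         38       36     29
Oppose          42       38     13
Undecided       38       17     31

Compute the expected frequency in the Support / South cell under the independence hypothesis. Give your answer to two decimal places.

Row total (Support) = 103; column total (South) = 73; grand total N = 282.
Expected count = (row total × column total) / N = 103 × 73 / 282 = 26.66.

26.66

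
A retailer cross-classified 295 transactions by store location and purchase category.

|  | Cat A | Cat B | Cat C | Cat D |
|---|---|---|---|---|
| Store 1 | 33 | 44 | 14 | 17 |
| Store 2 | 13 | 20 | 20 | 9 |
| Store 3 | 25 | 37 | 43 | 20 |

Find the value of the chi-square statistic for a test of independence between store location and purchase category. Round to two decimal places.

16.59

Row totals: 108, 62, 125. Column totals: 71, 101, 77, 46. Grand total N = 295.
Expected counts (row total × column total / N):
  Store 1, Cat A: 108×71/295 = 25.993
  Store 1, Cat B: 108×101/295 = 36.976
  Store 1, Cat C: 108×77/295 = 28.190
  Store 1, Cat D: 108×46/295 = 16.841
  Store 2, Cat A: 62×71/295 = 14.922
  Store 2, Cat B: 62×101/295 = 21.227
  Store 2, Cat C: 62×77/295 = 16.183
  Store 2, Cat D: 62×46/295 = 9.668
  Store 3, Cat A: 125×71/295 = 30.085
  Store 3, Cat B: 125×101/295 = 42.797
  Store 3, Cat C: 125×77/295 = 32.627
  Store 3, Cat D: 125×46/295 = 19.492
Contributions (O − E)²/E:
  (33 − 25.993)²/25.993 = 1.8889
  (44 − 36.976)²/36.976 = 1.3343
  (14 − 28.190)²/28.190 = 7.1428
  (17 − 16.841)²/16.841 = 0.0015
  (13 − 14.922)²/14.922 = 0.2476
  (20 − 21.227)²/21.227 = 0.0709
  (20 − 16.183)²/16.183 = 0.9003
  (9 − 9.668)²/9.668 = 0.0462
  (25 − 30.085)²/30.085 = 0.8595
  (37 − 42.797)²/42.797 = 0.7852
  (43 − 32.627)²/32.627 = 3.2979
  (20 − 19.492)²/19.492 = 0.0132
χ² = 1.8889 + 1.3343 + 7.1428 + 0.0015 + 0.2476 + 0.0709 + 0.9003 + 0.0462 + 0.8595 + 0.7852 + 3.2979 + 0.0132 = 16.59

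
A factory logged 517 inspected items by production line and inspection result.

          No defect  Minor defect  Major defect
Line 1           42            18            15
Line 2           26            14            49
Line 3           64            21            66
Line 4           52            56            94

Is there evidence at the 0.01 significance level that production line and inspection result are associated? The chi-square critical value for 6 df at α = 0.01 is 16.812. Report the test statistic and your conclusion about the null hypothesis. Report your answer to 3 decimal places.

39.412; reject H₀

Row totals: 75, 89, 151, 202. Column totals: 184, 109, 224. Grand total N = 517.
Expected counts (row total × column total / N):
  Line 1, No defect: 75×184/517 = 26.69246
  Line 1, Minor defect: 75×109/517 = 15.81238
  Line 1, Major defect: 75×224/517 = 32.49516
  Line 2, No defect: 89×184/517 = 31.67505
  Line 2, Minor defect: 89×109/517 = 18.76402
  Line 2, Major defect: 89×224/517 = 38.56093
  Line 3, No defect: 151×184/517 = 53.74081
  Line 3, Minor defect: 151×109/517 = 31.83559
  Line 3, Major defect: 151×224/517 = 65.42360
  Line 4, No defect: 202×184/517 = 71.89168
  Line 4, Minor defect: 202×109/517 = 42.58801
  Line 4, Major defect: 202×224/517 = 87.52031
Contributions (O − E)²/E:
  (42 − 26.69246)²/26.69246 = 8.7785
  (18 − 15.81238)²/15.81238 = 0.3027
  (15 − 32.49516)²/32.49516 = 9.4193
  (26 − 31.67505)²/31.67505 = 1.0168
  (14 − 18.76402)²/18.76402 = 1.2095
  (49 − 38.56093)²/38.56093 = 2.8260
  (64 − 53.74081)²/53.74081 = 1.9585
  (21 − 31.83559)²/31.83559 = 3.6880
  (66 − 65.42360)²/65.42360 = 0.0051
  (52 − 71.89168)²/71.89168 = 5.5038
  (56 − 42.58801)²/42.58801 = 4.2238
  (94 − 87.52031)²/87.52031 = 0.4797
χ² = 8.7785 + 0.3027 + 9.4193 + 1.0168 + 1.2095 + 2.8260 + 1.9585 + 3.6880 + 0.0051 + 5.5038 + 4.2238 + 0.4797 = 39.412
df = (4−1)(3−1) = 6. Since 39.412 > 16.812, reject the null hypothesis of independence at α = 0.01.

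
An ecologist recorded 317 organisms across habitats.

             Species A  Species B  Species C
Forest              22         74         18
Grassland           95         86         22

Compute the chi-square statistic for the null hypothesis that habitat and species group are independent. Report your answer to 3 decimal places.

Row totals: 114, 203. Column totals: 117, 160, 40. Grand total N = 317.
Expected counts (row total × column total / N):
  Forest, Species A: 114×117/317 = 42.0757
  Forest, Species B: 114×160/317 = 57.5394
  Forest, Species C: 114×40/317 = 14.3849
  Grassland, Species A: 203×117/317 = 74.9243
  Grassland, Species B: 203×160/317 = 102.4606
  Grassland, Species C: 203×40/317 = 25.6151
Contributions (O − E)²/E:
  (22 − 42.0757)²/42.0757 = 9.5788
  (74 − 57.5394)²/57.5394 = 4.7090
  (18 − 14.3849)²/14.3849 = 0.9085
  (95 − 74.9243)²/74.9243 = 5.3792
  (86 − 102.4606)²/102.4606 = 2.6444
  (22 − 25.6151)²/25.6151 = 0.5102
χ² = 9.5788 + 4.7090 + 0.9085 + 5.3792 + 2.6444 + 0.5102 = 23.730

23.730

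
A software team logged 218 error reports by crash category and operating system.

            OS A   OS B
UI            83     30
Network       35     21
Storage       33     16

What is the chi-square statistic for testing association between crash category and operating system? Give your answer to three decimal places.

Row totals: 113, 56, 49. Column totals: 151, 67. Grand total N = 218.
Expected counts (row total × column total / N):
  UI, OS A: 113×151/218 = 78.2706
  UI, OS B: 113×67/218 = 34.7294
  Network, OS A: 56×151/218 = 38.7890
  Network, OS B: 56×67/218 = 17.2110
  Storage, OS A: 49×151/218 = 33.9404
  Storage, OS B: 49×67/218 = 15.0596
Contributions (O − E)²/E:
  (83 − 78.2706)²/78.2706 = 0.2858
  (30 − 34.7294)²/34.7294 = 0.6440
  (35 − 38.7890)²/38.7890 = 0.3701
  (21 − 17.2110)²/17.2110 = 0.8341
  (33 − 33.9404)²/33.9404 = 0.0261
  (16 − 15.0596)²/15.0596 = 0.0587
χ² = 0.2858 + 0.6440 + 0.3701 + 0.8341 + 0.0261 + 0.0587 = 2.219

2.219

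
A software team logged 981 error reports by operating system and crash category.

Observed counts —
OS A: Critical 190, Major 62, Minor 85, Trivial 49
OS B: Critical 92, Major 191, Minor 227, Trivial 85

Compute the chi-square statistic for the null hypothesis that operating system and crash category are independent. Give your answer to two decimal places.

135.77

Row totals: 386, 595. Column totals: 282, 253, 312, 134. Grand total N = 981.
Expected counts (row total × column total / N):
  OS A, Critical: 386×282/981 = 110.960
  OS A, Major: 386×253/981 = 99.549
  OS A, Minor: 386×312/981 = 122.765
  OS A, Trivial: 386×134/981 = 52.726
  OS B, Critical: 595×282/981 = 171.040
  OS B, Major: 595×253/981 = 153.451
  OS B, Minor: 595×312/981 = 189.235
  OS B, Trivial: 595×134/981 = 81.274
Contributions (O − E)²/E:
  (190 − 110.960)²/110.960 = 56.3025
  (62 − 99.549)²/99.549 = 14.1631
  (85 − 122.765)²/122.765 = 11.6173
  (49 − 52.726)²/52.726 = 0.2633
  (92 − 171.040)²/171.040 = 36.5255
  (191 − 153.451)²/153.451 = 9.1881
  (227 − 189.235)²/189.235 = 7.5366
  (85 − 81.274)²/81.274 = 0.1708
χ² = 56.3025 + 14.1631 + 11.6173 + 0.2633 + 36.5255 + 9.1881 + 7.5366 + 0.1708 = 135.77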